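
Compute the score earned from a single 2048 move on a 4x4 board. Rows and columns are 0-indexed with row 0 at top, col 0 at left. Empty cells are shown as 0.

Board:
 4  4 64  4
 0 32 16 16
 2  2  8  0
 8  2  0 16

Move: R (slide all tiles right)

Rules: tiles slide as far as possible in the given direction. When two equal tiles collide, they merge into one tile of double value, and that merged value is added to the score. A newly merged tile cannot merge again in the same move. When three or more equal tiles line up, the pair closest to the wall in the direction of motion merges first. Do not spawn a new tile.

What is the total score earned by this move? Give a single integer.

Answer: 44

Derivation:
Slide right:
row 0: [4, 4, 64, 4] -> [0, 8, 64, 4]  score +8 (running 8)
row 1: [0, 32, 16, 16] -> [0, 0, 32, 32]  score +32 (running 40)
row 2: [2, 2, 8, 0] -> [0, 0, 4, 8]  score +4 (running 44)
row 3: [8, 2, 0, 16] -> [0, 8, 2, 16]  score +0 (running 44)
Board after move:
 0  8 64  4
 0  0 32 32
 0  0  4  8
 0  8  2 16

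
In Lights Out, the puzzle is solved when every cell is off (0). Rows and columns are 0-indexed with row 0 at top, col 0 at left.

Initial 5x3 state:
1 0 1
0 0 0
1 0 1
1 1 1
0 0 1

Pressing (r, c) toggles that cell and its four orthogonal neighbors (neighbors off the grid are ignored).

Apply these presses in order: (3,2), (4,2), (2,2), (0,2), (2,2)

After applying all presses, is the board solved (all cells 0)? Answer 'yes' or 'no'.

After press 1 at (3,2):
1 0 1
0 0 0
1 0 0
1 0 0
0 0 0

After press 2 at (4,2):
1 0 1
0 0 0
1 0 0
1 0 1
0 1 1

After press 3 at (2,2):
1 0 1
0 0 1
1 1 1
1 0 0
0 1 1

After press 4 at (0,2):
1 1 0
0 0 0
1 1 1
1 0 0
0 1 1

After press 5 at (2,2):
1 1 0
0 0 1
1 0 0
1 0 1
0 1 1

Lights still on: 8

Answer: no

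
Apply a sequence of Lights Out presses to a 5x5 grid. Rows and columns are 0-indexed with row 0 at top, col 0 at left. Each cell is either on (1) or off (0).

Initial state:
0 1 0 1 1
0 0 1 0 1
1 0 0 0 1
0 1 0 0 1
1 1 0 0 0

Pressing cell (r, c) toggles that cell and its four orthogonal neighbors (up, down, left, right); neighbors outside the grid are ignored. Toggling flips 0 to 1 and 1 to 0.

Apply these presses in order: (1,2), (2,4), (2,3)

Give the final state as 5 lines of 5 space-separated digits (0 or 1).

Answer: 0 1 1 1 1
0 1 0 0 0
1 0 0 0 1
0 1 0 1 0
1 1 0 0 0

Derivation:
After press 1 at (1,2):
0 1 1 1 1
0 1 0 1 1
1 0 1 0 1
0 1 0 0 1
1 1 0 0 0

After press 2 at (2,4):
0 1 1 1 1
0 1 0 1 0
1 0 1 1 0
0 1 0 0 0
1 1 0 0 0

After press 3 at (2,3):
0 1 1 1 1
0 1 0 0 0
1 0 0 0 1
0 1 0 1 0
1 1 0 0 0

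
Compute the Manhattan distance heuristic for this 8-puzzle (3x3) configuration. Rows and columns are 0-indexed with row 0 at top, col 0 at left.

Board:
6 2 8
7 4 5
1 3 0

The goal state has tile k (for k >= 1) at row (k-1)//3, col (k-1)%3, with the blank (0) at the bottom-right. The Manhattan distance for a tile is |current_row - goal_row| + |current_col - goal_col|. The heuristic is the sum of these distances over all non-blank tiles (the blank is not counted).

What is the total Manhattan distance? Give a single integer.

Tile 6: (0,0)->(1,2) = 3
Tile 2: (0,1)->(0,1) = 0
Tile 8: (0,2)->(2,1) = 3
Tile 7: (1,0)->(2,0) = 1
Tile 4: (1,1)->(1,0) = 1
Tile 5: (1,2)->(1,1) = 1
Tile 1: (2,0)->(0,0) = 2
Tile 3: (2,1)->(0,2) = 3
Sum: 3 + 0 + 3 + 1 + 1 + 1 + 2 + 3 = 14

Answer: 14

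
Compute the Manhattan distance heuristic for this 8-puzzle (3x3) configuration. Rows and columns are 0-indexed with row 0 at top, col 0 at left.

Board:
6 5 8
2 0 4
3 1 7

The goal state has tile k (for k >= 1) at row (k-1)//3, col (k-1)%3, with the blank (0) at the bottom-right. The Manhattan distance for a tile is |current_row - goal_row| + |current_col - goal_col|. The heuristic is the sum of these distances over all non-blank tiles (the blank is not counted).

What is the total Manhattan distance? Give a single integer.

Tile 6: (0,0)->(1,2) = 3
Tile 5: (0,1)->(1,1) = 1
Tile 8: (0,2)->(2,1) = 3
Tile 2: (1,0)->(0,1) = 2
Tile 4: (1,2)->(1,0) = 2
Tile 3: (2,0)->(0,2) = 4
Tile 1: (2,1)->(0,0) = 3
Tile 7: (2,2)->(2,0) = 2
Sum: 3 + 1 + 3 + 2 + 2 + 4 + 3 + 2 = 20

Answer: 20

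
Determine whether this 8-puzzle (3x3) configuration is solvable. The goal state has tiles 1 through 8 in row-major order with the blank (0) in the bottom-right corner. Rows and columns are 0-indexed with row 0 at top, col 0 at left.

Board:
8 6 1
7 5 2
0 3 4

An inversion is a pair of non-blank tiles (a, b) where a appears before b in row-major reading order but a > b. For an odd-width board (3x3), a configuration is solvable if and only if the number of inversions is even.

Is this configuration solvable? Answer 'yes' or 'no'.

Answer: no

Derivation:
Inversions (pairs i<j in row-major order where tile[i] > tile[j] > 0): 19
19 is odd, so the puzzle is not solvable.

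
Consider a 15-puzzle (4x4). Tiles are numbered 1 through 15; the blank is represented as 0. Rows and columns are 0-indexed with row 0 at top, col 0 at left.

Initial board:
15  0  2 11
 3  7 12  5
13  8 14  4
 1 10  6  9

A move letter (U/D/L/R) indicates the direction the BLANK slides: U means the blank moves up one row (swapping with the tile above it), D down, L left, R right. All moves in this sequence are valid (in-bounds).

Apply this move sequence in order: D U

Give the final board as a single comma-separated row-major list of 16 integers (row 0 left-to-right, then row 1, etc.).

After move 1 (D):
15  7  2 11
 3  0 12  5
13  8 14  4
 1 10  6  9

After move 2 (U):
15  0  2 11
 3  7 12  5
13  8 14  4
 1 10  6  9

Answer: 15, 0, 2, 11, 3, 7, 12, 5, 13, 8, 14, 4, 1, 10, 6, 9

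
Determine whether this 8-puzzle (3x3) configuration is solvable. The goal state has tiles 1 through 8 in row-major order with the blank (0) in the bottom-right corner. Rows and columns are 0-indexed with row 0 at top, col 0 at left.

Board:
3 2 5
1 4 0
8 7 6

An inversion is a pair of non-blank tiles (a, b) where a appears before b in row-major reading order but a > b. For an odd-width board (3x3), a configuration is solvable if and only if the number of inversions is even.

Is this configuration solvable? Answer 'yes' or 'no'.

Inversions (pairs i<j in row-major order where tile[i] > tile[j] > 0): 8
8 is even, so the puzzle is solvable.

Answer: yes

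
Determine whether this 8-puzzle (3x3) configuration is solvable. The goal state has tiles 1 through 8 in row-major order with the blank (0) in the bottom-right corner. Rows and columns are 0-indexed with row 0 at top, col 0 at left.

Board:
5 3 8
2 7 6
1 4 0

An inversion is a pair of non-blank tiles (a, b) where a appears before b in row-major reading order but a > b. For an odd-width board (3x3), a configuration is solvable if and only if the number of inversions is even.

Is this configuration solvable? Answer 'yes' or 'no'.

Answer: no

Derivation:
Inversions (pairs i<j in row-major order where tile[i] > tile[j] > 0): 17
17 is odd, so the puzzle is not solvable.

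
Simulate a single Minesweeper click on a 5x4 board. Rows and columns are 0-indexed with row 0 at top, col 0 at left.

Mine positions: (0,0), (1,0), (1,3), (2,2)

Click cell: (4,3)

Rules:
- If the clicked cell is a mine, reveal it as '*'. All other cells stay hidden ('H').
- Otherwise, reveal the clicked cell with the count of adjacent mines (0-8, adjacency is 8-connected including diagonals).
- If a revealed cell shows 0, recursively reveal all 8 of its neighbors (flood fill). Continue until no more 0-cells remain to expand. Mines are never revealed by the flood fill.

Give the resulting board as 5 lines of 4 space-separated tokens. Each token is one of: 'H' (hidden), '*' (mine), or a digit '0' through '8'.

H H H H
H H H H
1 2 H H
0 1 1 1
0 0 0 0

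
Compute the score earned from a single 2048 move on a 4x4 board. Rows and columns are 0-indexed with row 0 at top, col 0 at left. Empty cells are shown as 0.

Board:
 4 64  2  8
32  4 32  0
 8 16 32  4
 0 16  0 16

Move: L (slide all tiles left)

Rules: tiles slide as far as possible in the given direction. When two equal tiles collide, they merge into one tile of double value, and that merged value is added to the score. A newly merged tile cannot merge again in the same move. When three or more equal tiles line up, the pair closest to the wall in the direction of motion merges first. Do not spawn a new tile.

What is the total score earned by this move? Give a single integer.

Slide left:
row 0: [4, 64, 2, 8] -> [4, 64, 2, 8]  score +0 (running 0)
row 1: [32, 4, 32, 0] -> [32, 4, 32, 0]  score +0 (running 0)
row 2: [8, 16, 32, 4] -> [8, 16, 32, 4]  score +0 (running 0)
row 3: [0, 16, 0, 16] -> [32, 0, 0, 0]  score +32 (running 32)
Board after move:
 4 64  2  8
32  4 32  0
 8 16 32  4
32  0  0  0

Answer: 32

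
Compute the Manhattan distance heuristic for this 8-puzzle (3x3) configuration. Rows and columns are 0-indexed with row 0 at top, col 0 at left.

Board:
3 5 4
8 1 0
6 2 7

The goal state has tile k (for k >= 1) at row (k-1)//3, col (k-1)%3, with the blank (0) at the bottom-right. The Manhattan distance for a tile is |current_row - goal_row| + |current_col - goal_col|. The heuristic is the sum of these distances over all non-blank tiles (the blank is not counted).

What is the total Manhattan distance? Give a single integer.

Tile 3: at (0,0), goal (0,2), distance |0-0|+|0-2| = 2
Tile 5: at (0,1), goal (1,1), distance |0-1|+|1-1| = 1
Tile 4: at (0,2), goal (1,0), distance |0-1|+|2-0| = 3
Tile 8: at (1,0), goal (2,1), distance |1-2|+|0-1| = 2
Tile 1: at (1,1), goal (0,0), distance |1-0|+|1-0| = 2
Tile 6: at (2,0), goal (1,2), distance |2-1|+|0-2| = 3
Tile 2: at (2,1), goal (0,1), distance |2-0|+|1-1| = 2
Tile 7: at (2,2), goal (2,0), distance |2-2|+|2-0| = 2
Sum: 2 + 1 + 3 + 2 + 2 + 3 + 2 + 2 = 17

Answer: 17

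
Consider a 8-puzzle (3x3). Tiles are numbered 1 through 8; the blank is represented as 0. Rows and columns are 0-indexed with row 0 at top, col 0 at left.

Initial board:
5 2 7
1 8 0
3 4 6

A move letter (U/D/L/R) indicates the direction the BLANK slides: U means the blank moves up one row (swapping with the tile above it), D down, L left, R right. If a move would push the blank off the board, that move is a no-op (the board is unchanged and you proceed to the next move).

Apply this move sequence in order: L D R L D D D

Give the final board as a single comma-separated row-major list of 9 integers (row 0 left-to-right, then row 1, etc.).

After move 1 (L):
5 2 7
1 0 8
3 4 6

After move 2 (D):
5 2 7
1 4 8
3 0 6

After move 3 (R):
5 2 7
1 4 8
3 6 0

After move 4 (L):
5 2 7
1 4 8
3 0 6

After move 5 (D):
5 2 7
1 4 8
3 0 6

After move 6 (D):
5 2 7
1 4 8
3 0 6

After move 7 (D):
5 2 7
1 4 8
3 0 6

Answer: 5, 2, 7, 1, 4, 8, 3, 0, 6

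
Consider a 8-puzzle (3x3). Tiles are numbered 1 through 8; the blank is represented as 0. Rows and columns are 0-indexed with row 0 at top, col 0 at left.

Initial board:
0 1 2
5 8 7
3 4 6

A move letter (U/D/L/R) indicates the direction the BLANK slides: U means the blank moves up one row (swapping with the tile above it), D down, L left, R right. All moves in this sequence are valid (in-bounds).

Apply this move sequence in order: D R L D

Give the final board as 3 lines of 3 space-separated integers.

Answer: 5 1 2
3 8 7
0 4 6

Derivation:
After move 1 (D):
5 1 2
0 8 7
3 4 6

After move 2 (R):
5 1 2
8 0 7
3 4 6

After move 3 (L):
5 1 2
0 8 7
3 4 6

After move 4 (D):
5 1 2
3 8 7
0 4 6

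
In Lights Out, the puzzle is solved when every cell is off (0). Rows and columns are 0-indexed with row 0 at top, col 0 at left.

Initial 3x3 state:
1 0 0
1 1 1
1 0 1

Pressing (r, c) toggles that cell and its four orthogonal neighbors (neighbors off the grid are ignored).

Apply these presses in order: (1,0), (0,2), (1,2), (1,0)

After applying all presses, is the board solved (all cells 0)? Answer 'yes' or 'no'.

Answer: no

Derivation:
After press 1 at (1,0):
0 0 0
0 0 1
0 0 1

After press 2 at (0,2):
0 1 1
0 0 0
0 0 1

After press 3 at (1,2):
0 1 0
0 1 1
0 0 0

After press 4 at (1,0):
1 1 0
1 0 1
1 0 0

Lights still on: 5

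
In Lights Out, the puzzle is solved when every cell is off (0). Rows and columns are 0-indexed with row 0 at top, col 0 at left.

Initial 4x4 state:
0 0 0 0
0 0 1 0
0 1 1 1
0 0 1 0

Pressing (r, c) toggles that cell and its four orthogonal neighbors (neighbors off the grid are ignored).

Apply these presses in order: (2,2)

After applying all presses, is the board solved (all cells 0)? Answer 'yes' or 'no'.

After press 1 at (2,2):
0 0 0 0
0 0 0 0
0 0 0 0
0 0 0 0

Lights still on: 0

Answer: yes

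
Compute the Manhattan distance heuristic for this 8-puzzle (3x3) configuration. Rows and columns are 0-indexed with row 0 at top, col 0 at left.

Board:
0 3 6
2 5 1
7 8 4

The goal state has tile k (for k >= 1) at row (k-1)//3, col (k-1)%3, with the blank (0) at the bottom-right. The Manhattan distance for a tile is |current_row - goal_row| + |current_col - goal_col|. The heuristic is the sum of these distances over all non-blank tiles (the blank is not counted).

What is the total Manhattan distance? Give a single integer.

Answer: 10

Derivation:
Tile 3: (0,1)->(0,2) = 1
Tile 6: (0,2)->(1,2) = 1
Tile 2: (1,0)->(0,1) = 2
Tile 5: (1,1)->(1,1) = 0
Tile 1: (1,2)->(0,0) = 3
Tile 7: (2,0)->(2,0) = 0
Tile 8: (2,1)->(2,1) = 0
Tile 4: (2,2)->(1,0) = 3
Sum: 1 + 1 + 2 + 0 + 3 + 0 + 0 + 3 = 10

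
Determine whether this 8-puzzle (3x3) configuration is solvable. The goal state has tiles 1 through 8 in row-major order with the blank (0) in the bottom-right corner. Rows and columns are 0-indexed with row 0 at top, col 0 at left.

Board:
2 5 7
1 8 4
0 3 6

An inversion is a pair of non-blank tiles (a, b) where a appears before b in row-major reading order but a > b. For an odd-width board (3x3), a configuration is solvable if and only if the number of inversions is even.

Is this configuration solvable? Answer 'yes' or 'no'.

Answer: yes

Derivation:
Inversions (pairs i<j in row-major order where tile[i] > tile[j] > 0): 12
12 is even, so the puzzle is solvable.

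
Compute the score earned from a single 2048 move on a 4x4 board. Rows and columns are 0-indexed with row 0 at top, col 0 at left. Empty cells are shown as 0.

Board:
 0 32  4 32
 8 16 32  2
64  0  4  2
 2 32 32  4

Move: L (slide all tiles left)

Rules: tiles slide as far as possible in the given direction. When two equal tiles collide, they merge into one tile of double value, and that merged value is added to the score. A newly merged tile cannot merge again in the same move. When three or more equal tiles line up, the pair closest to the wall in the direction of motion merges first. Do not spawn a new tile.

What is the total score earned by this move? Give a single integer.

Slide left:
row 0: [0, 32, 4, 32] -> [32, 4, 32, 0]  score +0 (running 0)
row 1: [8, 16, 32, 2] -> [8, 16, 32, 2]  score +0 (running 0)
row 2: [64, 0, 4, 2] -> [64, 4, 2, 0]  score +0 (running 0)
row 3: [2, 32, 32, 4] -> [2, 64, 4, 0]  score +64 (running 64)
Board after move:
32  4 32  0
 8 16 32  2
64  4  2  0
 2 64  4  0

Answer: 64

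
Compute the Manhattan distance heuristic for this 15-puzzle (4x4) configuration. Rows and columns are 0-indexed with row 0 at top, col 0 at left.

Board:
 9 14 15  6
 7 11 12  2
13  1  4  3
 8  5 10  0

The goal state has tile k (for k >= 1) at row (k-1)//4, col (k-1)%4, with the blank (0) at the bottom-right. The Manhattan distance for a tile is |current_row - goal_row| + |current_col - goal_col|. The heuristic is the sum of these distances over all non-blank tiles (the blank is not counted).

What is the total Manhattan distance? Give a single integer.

Answer: 40

Derivation:
Tile 9: at (0,0), goal (2,0), distance |0-2|+|0-0| = 2
Tile 14: at (0,1), goal (3,1), distance |0-3|+|1-1| = 3
Tile 15: at (0,2), goal (3,2), distance |0-3|+|2-2| = 3
Tile 6: at (0,3), goal (1,1), distance |0-1|+|3-1| = 3
Tile 7: at (1,0), goal (1,2), distance |1-1|+|0-2| = 2
Tile 11: at (1,1), goal (2,2), distance |1-2|+|1-2| = 2
Tile 12: at (1,2), goal (2,3), distance |1-2|+|2-3| = 2
Tile 2: at (1,3), goal (0,1), distance |1-0|+|3-1| = 3
Tile 13: at (2,0), goal (3,0), distance |2-3|+|0-0| = 1
Tile 1: at (2,1), goal (0,0), distance |2-0|+|1-0| = 3
Tile 4: at (2,2), goal (0,3), distance |2-0|+|2-3| = 3
Tile 3: at (2,3), goal (0,2), distance |2-0|+|3-2| = 3
Tile 8: at (3,0), goal (1,3), distance |3-1|+|0-3| = 5
Tile 5: at (3,1), goal (1,0), distance |3-1|+|1-0| = 3
Tile 10: at (3,2), goal (2,1), distance |3-2|+|2-1| = 2
Sum: 2 + 3 + 3 + 3 + 2 + 2 + 2 + 3 + 1 + 3 + 3 + 3 + 5 + 3 + 2 = 40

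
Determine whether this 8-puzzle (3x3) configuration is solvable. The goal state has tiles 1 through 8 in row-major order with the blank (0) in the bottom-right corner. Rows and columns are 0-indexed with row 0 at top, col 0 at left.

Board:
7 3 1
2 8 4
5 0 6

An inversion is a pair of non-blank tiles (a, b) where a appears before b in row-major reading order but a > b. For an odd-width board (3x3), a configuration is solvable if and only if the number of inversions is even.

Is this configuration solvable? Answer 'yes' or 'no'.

Answer: no

Derivation:
Inversions (pairs i<j in row-major order where tile[i] > tile[j] > 0): 11
11 is odd, so the puzzle is not solvable.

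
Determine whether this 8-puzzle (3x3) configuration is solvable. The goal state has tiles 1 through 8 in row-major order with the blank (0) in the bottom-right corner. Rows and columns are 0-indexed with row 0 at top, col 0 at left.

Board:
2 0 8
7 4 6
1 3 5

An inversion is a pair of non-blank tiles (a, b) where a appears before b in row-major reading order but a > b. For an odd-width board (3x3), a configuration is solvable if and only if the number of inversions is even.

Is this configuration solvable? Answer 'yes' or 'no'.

Inversions (pairs i<j in row-major order where tile[i] > tile[j] > 0): 17
17 is odd, so the puzzle is not solvable.

Answer: no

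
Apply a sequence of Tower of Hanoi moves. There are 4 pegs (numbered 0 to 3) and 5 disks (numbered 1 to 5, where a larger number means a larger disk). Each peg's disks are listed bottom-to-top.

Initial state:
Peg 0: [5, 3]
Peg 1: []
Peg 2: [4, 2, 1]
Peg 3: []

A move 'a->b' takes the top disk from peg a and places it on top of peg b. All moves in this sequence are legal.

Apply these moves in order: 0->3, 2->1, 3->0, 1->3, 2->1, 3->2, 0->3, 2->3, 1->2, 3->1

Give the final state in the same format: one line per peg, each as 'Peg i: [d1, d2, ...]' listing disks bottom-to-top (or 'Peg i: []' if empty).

After move 1 (0->3):
Peg 0: [5]
Peg 1: []
Peg 2: [4, 2, 1]
Peg 3: [3]

After move 2 (2->1):
Peg 0: [5]
Peg 1: [1]
Peg 2: [4, 2]
Peg 3: [3]

After move 3 (3->0):
Peg 0: [5, 3]
Peg 1: [1]
Peg 2: [4, 2]
Peg 3: []

After move 4 (1->3):
Peg 0: [5, 3]
Peg 1: []
Peg 2: [4, 2]
Peg 3: [1]

After move 5 (2->1):
Peg 0: [5, 3]
Peg 1: [2]
Peg 2: [4]
Peg 3: [1]

After move 6 (3->2):
Peg 0: [5, 3]
Peg 1: [2]
Peg 2: [4, 1]
Peg 3: []

After move 7 (0->3):
Peg 0: [5]
Peg 1: [2]
Peg 2: [4, 1]
Peg 3: [3]

After move 8 (2->3):
Peg 0: [5]
Peg 1: [2]
Peg 2: [4]
Peg 3: [3, 1]

After move 9 (1->2):
Peg 0: [5]
Peg 1: []
Peg 2: [4, 2]
Peg 3: [3, 1]

After move 10 (3->1):
Peg 0: [5]
Peg 1: [1]
Peg 2: [4, 2]
Peg 3: [3]

Answer: Peg 0: [5]
Peg 1: [1]
Peg 2: [4, 2]
Peg 3: [3]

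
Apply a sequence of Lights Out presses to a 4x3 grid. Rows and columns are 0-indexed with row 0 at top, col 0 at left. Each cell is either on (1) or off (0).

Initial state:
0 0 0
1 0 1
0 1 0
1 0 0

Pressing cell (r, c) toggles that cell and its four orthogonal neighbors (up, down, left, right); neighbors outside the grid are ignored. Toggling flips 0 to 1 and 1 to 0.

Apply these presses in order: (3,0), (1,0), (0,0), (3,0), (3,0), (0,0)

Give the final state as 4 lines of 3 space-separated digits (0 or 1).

After press 1 at (3,0):
0 0 0
1 0 1
1 1 0
0 1 0

After press 2 at (1,0):
1 0 0
0 1 1
0 1 0
0 1 0

After press 3 at (0,0):
0 1 0
1 1 1
0 1 0
0 1 0

After press 4 at (3,0):
0 1 0
1 1 1
1 1 0
1 0 0

After press 5 at (3,0):
0 1 0
1 1 1
0 1 0
0 1 0

After press 6 at (0,0):
1 0 0
0 1 1
0 1 0
0 1 0

Answer: 1 0 0
0 1 1
0 1 0
0 1 0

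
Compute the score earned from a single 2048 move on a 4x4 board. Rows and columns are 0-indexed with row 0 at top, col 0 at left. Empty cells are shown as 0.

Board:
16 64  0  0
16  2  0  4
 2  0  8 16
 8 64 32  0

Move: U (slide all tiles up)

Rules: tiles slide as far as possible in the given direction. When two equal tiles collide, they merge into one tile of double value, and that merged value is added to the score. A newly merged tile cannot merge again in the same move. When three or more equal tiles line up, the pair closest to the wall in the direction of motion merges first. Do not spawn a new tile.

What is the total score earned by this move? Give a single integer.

Slide up:
col 0: [16, 16, 2, 8] -> [32, 2, 8, 0]  score +32 (running 32)
col 1: [64, 2, 0, 64] -> [64, 2, 64, 0]  score +0 (running 32)
col 2: [0, 0, 8, 32] -> [8, 32, 0, 0]  score +0 (running 32)
col 3: [0, 4, 16, 0] -> [4, 16, 0, 0]  score +0 (running 32)
Board after move:
32 64  8  4
 2  2 32 16
 8 64  0  0
 0  0  0  0

Answer: 32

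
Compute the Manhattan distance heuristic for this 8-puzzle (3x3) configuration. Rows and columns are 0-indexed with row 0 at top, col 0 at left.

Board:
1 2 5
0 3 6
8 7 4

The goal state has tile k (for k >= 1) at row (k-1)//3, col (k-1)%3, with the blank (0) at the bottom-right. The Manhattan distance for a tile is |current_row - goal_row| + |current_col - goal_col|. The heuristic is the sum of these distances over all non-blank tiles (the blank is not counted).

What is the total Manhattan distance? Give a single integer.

Tile 1: at (0,0), goal (0,0), distance |0-0|+|0-0| = 0
Tile 2: at (0,1), goal (0,1), distance |0-0|+|1-1| = 0
Tile 5: at (0,2), goal (1,1), distance |0-1|+|2-1| = 2
Tile 3: at (1,1), goal (0,2), distance |1-0|+|1-2| = 2
Tile 6: at (1,2), goal (1,2), distance |1-1|+|2-2| = 0
Tile 8: at (2,0), goal (2,1), distance |2-2|+|0-1| = 1
Tile 7: at (2,1), goal (2,0), distance |2-2|+|1-0| = 1
Tile 4: at (2,2), goal (1,0), distance |2-1|+|2-0| = 3
Sum: 0 + 0 + 2 + 2 + 0 + 1 + 1 + 3 = 9

Answer: 9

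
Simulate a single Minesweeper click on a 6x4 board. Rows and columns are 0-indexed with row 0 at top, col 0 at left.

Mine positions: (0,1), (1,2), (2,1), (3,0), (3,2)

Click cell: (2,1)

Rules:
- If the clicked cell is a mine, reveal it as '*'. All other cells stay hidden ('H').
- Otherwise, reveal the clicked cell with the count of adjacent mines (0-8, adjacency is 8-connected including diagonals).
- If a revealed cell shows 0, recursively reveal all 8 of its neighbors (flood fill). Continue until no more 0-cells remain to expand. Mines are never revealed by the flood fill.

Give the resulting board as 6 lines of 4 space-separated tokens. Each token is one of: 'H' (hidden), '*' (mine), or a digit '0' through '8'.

H H H H
H H H H
H * H H
H H H H
H H H H
H H H H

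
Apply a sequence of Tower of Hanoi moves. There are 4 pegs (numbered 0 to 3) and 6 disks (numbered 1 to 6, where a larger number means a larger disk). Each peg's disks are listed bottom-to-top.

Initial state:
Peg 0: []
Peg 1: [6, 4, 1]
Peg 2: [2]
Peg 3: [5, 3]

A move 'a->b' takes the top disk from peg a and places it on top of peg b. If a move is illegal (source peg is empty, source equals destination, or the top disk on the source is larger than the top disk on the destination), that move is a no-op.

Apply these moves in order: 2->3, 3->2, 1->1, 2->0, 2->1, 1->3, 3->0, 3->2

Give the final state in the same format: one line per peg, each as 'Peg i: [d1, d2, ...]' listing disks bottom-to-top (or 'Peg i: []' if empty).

After move 1 (2->3):
Peg 0: []
Peg 1: [6, 4, 1]
Peg 2: []
Peg 3: [5, 3, 2]

After move 2 (3->2):
Peg 0: []
Peg 1: [6, 4, 1]
Peg 2: [2]
Peg 3: [5, 3]

After move 3 (1->1):
Peg 0: []
Peg 1: [6, 4, 1]
Peg 2: [2]
Peg 3: [5, 3]

After move 4 (2->0):
Peg 0: [2]
Peg 1: [6, 4, 1]
Peg 2: []
Peg 3: [5, 3]

After move 5 (2->1):
Peg 0: [2]
Peg 1: [6, 4, 1]
Peg 2: []
Peg 3: [5, 3]

After move 6 (1->3):
Peg 0: [2]
Peg 1: [6, 4]
Peg 2: []
Peg 3: [5, 3, 1]

After move 7 (3->0):
Peg 0: [2, 1]
Peg 1: [6, 4]
Peg 2: []
Peg 3: [5, 3]

After move 8 (3->2):
Peg 0: [2, 1]
Peg 1: [6, 4]
Peg 2: [3]
Peg 3: [5]

Answer: Peg 0: [2, 1]
Peg 1: [6, 4]
Peg 2: [3]
Peg 3: [5]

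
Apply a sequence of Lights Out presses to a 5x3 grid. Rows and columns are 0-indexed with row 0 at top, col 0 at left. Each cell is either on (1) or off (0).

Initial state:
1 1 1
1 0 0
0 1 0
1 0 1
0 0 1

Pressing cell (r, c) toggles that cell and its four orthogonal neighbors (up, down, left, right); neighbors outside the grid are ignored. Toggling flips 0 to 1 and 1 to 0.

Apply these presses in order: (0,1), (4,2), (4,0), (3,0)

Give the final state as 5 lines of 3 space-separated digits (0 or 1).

Answer: 0 0 0
1 1 0
1 1 0
1 1 0
0 0 0

Derivation:
After press 1 at (0,1):
0 0 0
1 1 0
0 1 0
1 0 1
0 0 1

After press 2 at (4,2):
0 0 0
1 1 0
0 1 0
1 0 0
0 1 0

After press 3 at (4,0):
0 0 0
1 1 0
0 1 0
0 0 0
1 0 0

After press 4 at (3,0):
0 0 0
1 1 0
1 1 0
1 1 0
0 0 0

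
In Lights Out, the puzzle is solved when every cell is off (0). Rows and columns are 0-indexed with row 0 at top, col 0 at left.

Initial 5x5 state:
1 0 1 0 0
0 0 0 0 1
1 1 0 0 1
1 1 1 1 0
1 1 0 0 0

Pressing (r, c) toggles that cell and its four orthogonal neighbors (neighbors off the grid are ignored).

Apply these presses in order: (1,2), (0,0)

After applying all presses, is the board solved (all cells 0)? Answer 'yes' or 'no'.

Answer: no

Derivation:
After press 1 at (1,2):
1 0 0 0 0
0 1 1 1 1
1 1 1 0 1
1 1 1 1 0
1 1 0 0 0

After press 2 at (0,0):
0 1 0 0 0
1 1 1 1 1
1 1 1 0 1
1 1 1 1 0
1 1 0 0 0

Lights still on: 16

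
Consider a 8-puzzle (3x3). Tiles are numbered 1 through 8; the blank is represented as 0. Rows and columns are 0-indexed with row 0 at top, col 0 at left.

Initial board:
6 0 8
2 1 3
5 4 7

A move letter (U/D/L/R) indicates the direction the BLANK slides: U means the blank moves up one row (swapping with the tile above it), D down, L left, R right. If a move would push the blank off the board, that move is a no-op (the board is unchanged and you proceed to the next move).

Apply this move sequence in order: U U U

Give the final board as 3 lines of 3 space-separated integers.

Answer: 6 0 8
2 1 3
5 4 7

Derivation:
After move 1 (U):
6 0 8
2 1 3
5 4 7

After move 2 (U):
6 0 8
2 1 3
5 4 7

After move 3 (U):
6 0 8
2 1 3
5 4 7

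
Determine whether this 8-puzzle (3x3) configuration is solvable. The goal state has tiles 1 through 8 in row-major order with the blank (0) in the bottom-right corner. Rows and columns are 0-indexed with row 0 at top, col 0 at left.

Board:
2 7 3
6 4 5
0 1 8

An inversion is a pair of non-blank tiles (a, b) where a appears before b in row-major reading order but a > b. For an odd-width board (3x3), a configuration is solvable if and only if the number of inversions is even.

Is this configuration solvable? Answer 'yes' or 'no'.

Answer: yes

Derivation:
Inversions (pairs i<j in row-major order where tile[i] > tile[j] > 0): 12
12 is even, so the puzzle is solvable.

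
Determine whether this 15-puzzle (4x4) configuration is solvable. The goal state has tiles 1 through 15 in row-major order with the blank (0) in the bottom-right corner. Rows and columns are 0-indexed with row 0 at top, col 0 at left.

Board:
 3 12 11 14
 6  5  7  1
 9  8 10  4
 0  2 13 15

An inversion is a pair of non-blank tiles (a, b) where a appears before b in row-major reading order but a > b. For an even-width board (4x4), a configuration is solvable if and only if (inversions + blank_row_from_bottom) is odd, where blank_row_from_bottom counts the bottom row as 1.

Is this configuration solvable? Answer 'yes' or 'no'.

Inversions: 49
Blank is in row 3 (0-indexed from top), which is row 1 counting from the bottom (bottom = 1).
49 + 1 = 50, which is even, so the puzzle is not solvable.

Answer: no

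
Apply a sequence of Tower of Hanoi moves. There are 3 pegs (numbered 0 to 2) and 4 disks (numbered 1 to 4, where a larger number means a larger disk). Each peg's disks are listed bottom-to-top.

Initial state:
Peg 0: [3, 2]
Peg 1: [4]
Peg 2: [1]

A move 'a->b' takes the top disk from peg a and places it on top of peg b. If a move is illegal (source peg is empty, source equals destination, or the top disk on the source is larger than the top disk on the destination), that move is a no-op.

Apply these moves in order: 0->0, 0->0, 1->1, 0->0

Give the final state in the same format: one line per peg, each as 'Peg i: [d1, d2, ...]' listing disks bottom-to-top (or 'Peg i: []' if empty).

Answer: Peg 0: [3, 2]
Peg 1: [4]
Peg 2: [1]

Derivation:
After move 1 (0->0):
Peg 0: [3, 2]
Peg 1: [4]
Peg 2: [1]

After move 2 (0->0):
Peg 0: [3, 2]
Peg 1: [4]
Peg 2: [1]

After move 3 (1->1):
Peg 0: [3, 2]
Peg 1: [4]
Peg 2: [1]

After move 4 (0->0):
Peg 0: [3, 2]
Peg 1: [4]
Peg 2: [1]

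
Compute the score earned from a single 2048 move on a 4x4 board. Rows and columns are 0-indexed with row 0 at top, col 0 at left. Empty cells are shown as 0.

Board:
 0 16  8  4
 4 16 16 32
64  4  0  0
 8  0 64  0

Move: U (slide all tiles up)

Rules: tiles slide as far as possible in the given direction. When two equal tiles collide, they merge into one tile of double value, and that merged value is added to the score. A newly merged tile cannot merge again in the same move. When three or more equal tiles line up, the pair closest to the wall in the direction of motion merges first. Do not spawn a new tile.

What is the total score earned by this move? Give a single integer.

Slide up:
col 0: [0, 4, 64, 8] -> [4, 64, 8, 0]  score +0 (running 0)
col 1: [16, 16, 4, 0] -> [32, 4, 0, 0]  score +32 (running 32)
col 2: [8, 16, 0, 64] -> [8, 16, 64, 0]  score +0 (running 32)
col 3: [4, 32, 0, 0] -> [4, 32, 0, 0]  score +0 (running 32)
Board after move:
 4 32  8  4
64  4 16 32
 8  0 64  0
 0  0  0  0

Answer: 32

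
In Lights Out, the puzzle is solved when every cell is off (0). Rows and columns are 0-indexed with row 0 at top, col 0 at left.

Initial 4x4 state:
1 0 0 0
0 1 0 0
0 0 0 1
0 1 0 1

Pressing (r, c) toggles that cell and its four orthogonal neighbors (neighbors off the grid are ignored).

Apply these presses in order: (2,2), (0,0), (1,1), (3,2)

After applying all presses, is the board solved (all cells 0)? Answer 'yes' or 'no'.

After press 1 at (2,2):
1 0 0 0
0 1 1 0
0 1 1 0
0 1 1 1

After press 2 at (0,0):
0 1 0 0
1 1 1 0
0 1 1 0
0 1 1 1

After press 3 at (1,1):
0 0 0 0
0 0 0 0
0 0 1 0
0 1 1 1

After press 4 at (3,2):
0 0 0 0
0 0 0 0
0 0 0 0
0 0 0 0

Lights still on: 0

Answer: yes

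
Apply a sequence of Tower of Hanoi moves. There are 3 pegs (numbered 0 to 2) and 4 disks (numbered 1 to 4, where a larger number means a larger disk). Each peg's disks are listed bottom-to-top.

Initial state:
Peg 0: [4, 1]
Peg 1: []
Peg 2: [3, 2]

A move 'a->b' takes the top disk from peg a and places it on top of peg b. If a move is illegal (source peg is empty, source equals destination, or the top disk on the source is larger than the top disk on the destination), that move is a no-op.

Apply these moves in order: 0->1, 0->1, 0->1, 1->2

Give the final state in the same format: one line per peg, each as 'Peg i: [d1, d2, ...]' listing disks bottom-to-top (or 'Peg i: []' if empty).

After move 1 (0->1):
Peg 0: [4]
Peg 1: [1]
Peg 2: [3, 2]

After move 2 (0->1):
Peg 0: [4]
Peg 1: [1]
Peg 2: [3, 2]

After move 3 (0->1):
Peg 0: [4]
Peg 1: [1]
Peg 2: [3, 2]

After move 4 (1->2):
Peg 0: [4]
Peg 1: []
Peg 2: [3, 2, 1]

Answer: Peg 0: [4]
Peg 1: []
Peg 2: [3, 2, 1]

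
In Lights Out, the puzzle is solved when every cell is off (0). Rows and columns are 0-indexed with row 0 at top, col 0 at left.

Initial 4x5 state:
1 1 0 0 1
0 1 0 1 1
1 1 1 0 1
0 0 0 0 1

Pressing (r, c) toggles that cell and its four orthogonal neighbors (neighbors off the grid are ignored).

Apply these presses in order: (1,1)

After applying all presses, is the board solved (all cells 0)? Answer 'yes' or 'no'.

Answer: no

Derivation:
After press 1 at (1,1):
1 0 0 0 1
1 0 1 1 1
1 0 1 0 1
0 0 0 0 1

Lights still on: 10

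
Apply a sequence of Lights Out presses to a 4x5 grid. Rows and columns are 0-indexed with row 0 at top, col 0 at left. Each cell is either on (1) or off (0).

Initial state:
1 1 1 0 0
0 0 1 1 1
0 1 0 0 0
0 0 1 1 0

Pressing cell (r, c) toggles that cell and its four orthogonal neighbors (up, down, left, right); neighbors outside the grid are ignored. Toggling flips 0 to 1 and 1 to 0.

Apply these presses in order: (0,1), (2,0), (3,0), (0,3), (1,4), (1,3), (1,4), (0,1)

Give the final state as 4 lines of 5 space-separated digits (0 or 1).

Answer: 1 1 0 0 1
1 0 0 1 0
0 0 0 1 0
0 1 1 1 0

Derivation:
After press 1 at (0,1):
0 0 0 0 0
0 1 1 1 1
0 1 0 0 0
0 0 1 1 0

After press 2 at (2,0):
0 0 0 0 0
1 1 1 1 1
1 0 0 0 0
1 0 1 1 0

After press 3 at (3,0):
0 0 0 0 0
1 1 1 1 1
0 0 0 0 0
0 1 1 1 0

After press 4 at (0,3):
0 0 1 1 1
1 1 1 0 1
0 0 0 0 0
0 1 1 1 0

After press 5 at (1,4):
0 0 1 1 0
1 1 1 1 0
0 0 0 0 1
0 1 1 1 0

After press 6 at (1,3):
0 0 1 0 0
1 1 0 0 1
0 0 0 1 1
0 1 1 1 0

After press 7 at (1,4):
0 0 1 0 1
1 1 0 1 0
0 0 0 1 0
0 1 1 1 0

After press 8 at (0,1):
1 1 0 0 1
1 0 0 1 0
0 0 0 1 0
0 1 1 1 0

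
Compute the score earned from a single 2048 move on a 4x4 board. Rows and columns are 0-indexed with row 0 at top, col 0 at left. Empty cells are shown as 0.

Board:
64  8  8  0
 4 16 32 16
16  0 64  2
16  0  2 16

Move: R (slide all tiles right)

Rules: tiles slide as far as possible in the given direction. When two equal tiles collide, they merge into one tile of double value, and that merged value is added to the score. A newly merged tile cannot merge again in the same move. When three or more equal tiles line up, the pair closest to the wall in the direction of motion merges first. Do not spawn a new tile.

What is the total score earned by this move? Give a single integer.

Answer: 16

Derivation:
Slide right:
row 0: [64, 8, 8, 0] -> [0, 0, 64, 16]  score +16 (running 16)
row 1: [4, 16, 32, 16] -> [4, 16, 32, 16]  score +0 (running 16)
row 2: [16, 0, 64, 2] -> [0, 16, 64, 2]  score +0 (running 16)
row 3: [16, 0, 2, 16] -> [0, 16, 2, 16]  score +0 (running 16)
Board after move:
 0  0 64 16
 4 16 32 16
 0 16 64  2
 0 16  2 16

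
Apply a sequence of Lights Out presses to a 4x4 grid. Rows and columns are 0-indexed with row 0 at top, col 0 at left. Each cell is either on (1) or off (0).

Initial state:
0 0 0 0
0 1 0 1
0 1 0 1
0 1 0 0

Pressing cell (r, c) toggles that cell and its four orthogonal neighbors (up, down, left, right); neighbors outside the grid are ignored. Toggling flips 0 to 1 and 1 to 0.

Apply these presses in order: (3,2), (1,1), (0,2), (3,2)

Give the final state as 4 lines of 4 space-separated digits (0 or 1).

Answer: 0 0 1 1
1 0 0 1
0 0 0 1
0 1 0 0

Derivation:
After press 1 at (3,2):
0 0 0 0
0 1 0 1
0 1 1 1
0 0 1 1

After press 2 at (1,1):
0 1 0 0
1 0 1 1
0 0 1 1
0 0 1 1

After press 3 at (0,2):
0 0 1 1
1 0 0 1
0 0 1 1
0 0 1 1

After press 4 at (3,2):
0 0 1 1
1 0 0 1
0 0 0 1
0 1 0 0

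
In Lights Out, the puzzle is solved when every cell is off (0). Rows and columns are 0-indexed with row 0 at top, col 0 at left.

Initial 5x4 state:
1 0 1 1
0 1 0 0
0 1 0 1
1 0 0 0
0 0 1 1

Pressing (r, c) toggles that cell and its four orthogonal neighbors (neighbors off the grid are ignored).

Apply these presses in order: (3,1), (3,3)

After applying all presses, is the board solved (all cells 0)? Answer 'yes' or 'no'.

After press 1 at (3,1):
1 0 1 1
0 1 0 0
0 0 0 1
0 1 1 0
0 1 1 1

After press 2 at (3,3):
1 0 1 1
0 1 0 0
0 0 0 0
0 1 0 1
0 1 1 0

Lights still on: 8

Answer: no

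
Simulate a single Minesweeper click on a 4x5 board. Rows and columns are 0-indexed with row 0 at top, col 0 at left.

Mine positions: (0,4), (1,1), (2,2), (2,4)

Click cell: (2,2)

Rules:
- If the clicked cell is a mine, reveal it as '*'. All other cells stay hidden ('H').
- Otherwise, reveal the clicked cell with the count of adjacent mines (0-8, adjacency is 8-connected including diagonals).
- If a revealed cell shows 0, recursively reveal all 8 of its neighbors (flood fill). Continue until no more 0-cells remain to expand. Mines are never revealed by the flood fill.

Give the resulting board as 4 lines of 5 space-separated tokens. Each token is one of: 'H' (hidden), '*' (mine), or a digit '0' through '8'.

H H H H H
H H H H H
H H * H H
H H H H H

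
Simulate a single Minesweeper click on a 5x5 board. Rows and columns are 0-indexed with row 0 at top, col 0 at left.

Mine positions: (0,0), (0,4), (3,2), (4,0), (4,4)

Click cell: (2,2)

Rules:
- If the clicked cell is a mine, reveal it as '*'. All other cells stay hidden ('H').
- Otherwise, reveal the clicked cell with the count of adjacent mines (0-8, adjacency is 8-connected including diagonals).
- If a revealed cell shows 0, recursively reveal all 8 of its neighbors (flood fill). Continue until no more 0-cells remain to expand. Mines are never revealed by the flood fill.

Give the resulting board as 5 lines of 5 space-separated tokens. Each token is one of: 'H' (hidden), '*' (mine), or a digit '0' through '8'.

H H H H H
H H H H H
H H 1 H H
H H H H H
H H H H H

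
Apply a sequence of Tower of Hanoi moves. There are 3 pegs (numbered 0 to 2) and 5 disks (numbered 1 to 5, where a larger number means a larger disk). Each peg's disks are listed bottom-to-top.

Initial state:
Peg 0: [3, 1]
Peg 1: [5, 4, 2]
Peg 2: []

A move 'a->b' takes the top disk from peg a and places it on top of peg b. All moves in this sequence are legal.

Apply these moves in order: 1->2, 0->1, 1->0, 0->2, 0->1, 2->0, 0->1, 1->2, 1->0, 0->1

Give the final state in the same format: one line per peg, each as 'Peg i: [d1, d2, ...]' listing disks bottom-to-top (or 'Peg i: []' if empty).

After move 1 (1->2):
Peg 0: [3, 1]
Peg 1: [5, 4]
Peg 2: [2]

After move 2 (0->1):
Peg 0: [3]
Peg 1: [5, 4, 1]
Peg 2: [2]

After move 3 (1->0):
Peg 0: [3, 1]
Peg 1: [5, 4]
Peg 2: [2]

After move 4 (0->2):
Peg 0: [3]
Peg 1: [5, 4]
Peg 2: [2, 1]

After move 5 (0->1):
Peg 0: []
Peg 1: [5, 4, 3]
Peg 2: [2, 1]

After move 6 (2->0):
Peg 0: [1]
Peg 1: [5, 4, 3]
Peg 2: [2]

After move 7 (0->1):
Peg 0: []
Peg 1: [5, 4, 3, 1]
Peg 2: [2]

After move 8 (1->2):
Peg 0: []
Peg 1: [5, 4, 3]
Peg 2: [2, 1]

After move 9 (1->0):
Peg 0: [3]
Peg 1: [5, 4]
Peg 2: [2, 1]

After move 10 (0->1):
Peg 0: []
Peg 1: [5, 4, 3]
Peg 2: [2, 1]

Answer: Peg 0: []
Peg 1: [5, 4, 3]
Peg 2: [2, 1]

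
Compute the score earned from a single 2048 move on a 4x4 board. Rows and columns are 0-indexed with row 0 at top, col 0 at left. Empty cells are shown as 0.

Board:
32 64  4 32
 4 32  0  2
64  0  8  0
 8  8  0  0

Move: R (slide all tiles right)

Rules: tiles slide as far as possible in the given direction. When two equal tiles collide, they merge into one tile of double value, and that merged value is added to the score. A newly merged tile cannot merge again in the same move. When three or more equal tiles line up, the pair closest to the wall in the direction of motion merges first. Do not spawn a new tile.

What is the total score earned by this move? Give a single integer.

Slide right:
row 0: [32, 64, 4, 32] -> [32, 64, 4, 32]  score +0 (running 0)
row 1: [4, 32, 0, 2] -> [0, 4, 32, 2]  score +0 (running 0)
row 2: [64, 0, 8, 0] -> [0, 0, 64, 8]  score +0 (running 0)
row 3: [8, 8, 0, 0] -> [0, 0, 0, 16]  score +16 (running 16)
Board after move:
32 64  4 32
 0  4 32  2
 0  0 64  8
 0  0  0 16

Answer: 16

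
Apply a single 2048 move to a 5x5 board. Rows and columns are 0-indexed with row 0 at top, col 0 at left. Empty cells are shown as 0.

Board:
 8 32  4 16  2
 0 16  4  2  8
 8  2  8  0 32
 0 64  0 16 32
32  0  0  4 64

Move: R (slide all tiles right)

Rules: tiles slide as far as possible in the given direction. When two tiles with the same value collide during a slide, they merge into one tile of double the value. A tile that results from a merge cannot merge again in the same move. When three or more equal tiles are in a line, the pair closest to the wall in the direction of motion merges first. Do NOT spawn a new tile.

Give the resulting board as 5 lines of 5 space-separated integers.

Answer:  8 32  4 16  2
 0 16  4  2  8
 0  8  2  8 32
 0  0 64 16 32
 0  0 32  4 64

Derivation:
Slide right:
row 0: [8, 32, 4, 16, 2] -> [8, 32, 4, 16, 2]
row 1: [0, 16, 4, 2, 8] -> [0, 16, 4, 2, 8]
row 2: [8, 2, 8, 0, 32] -> [0, 8, 2, 8, 32]
row 3: [0, 64, 0, 16, 32] -> [0, 0, 64, 16, 32]
row 4: [32, 0, 0, 4, 64] -> [0, 0, 32, 4, 64]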